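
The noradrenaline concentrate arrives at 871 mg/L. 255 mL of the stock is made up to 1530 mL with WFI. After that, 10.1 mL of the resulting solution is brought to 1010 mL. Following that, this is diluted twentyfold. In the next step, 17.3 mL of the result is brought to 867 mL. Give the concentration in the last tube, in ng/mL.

1.45 ng/mL

Overall dilution factor = 6 × 100 × 20 × 50.12 = 6.01 × 10⁵.
871 mg/L / 6.01 × 10⁵ = 1.45 × 10⁻³ mg/L = 1.45 ng/mL.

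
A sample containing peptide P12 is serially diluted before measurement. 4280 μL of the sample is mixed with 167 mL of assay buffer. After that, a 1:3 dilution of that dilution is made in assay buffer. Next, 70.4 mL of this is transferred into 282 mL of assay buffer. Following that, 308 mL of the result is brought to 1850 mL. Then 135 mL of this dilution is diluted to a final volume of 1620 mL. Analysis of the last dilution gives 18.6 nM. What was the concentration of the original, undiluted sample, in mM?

0.806 mM

Overall dilution factor = 40.02 × 3 × 5.006 × 6.006 × 12 = 4.33 × 10⁴.
Original = 18.6 nM × 4.33 × 10⁴ = 8.06 × 10⁵ nM = 0.806 mM.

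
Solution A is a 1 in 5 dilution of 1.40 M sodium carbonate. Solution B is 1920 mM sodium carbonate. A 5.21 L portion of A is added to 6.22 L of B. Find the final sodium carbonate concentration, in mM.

1170 mM

C_A = 1.40 M / 5 = 0.280 M.
C_B = 1920 mM = 1.92 M.
C_mix = (C_A·V_A + C_B·V_B)/(V_A + V_B) = (0.280×5.21 + 1.92×6.22) / 11.43 = 1.17 M = 1170 mM.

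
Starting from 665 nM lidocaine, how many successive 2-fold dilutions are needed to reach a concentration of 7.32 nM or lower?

7

Need 2ⁿ ≥ 90.8, so n ≥ log(90.8)/log(2) = 6.51.
Minimum whole steps: n = 7.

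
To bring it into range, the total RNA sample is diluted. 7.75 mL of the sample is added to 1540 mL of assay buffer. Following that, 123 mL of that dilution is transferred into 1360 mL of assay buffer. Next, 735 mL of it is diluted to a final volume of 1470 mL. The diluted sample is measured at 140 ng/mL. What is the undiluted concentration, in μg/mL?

Overall dilution factor = 199.7 × 12.06 × 2 = 4816.
Original = 140 ng/mL × 4816 = 6.74 × 10⁵ ng/mL = 674 μg/mL.

674 μg/mL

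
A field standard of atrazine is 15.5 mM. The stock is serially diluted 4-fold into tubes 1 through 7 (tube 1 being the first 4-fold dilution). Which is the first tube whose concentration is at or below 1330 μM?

Tube n has concentration 15.5 mM / 4ⁿ.
Need 4ⁿ ≥ 15.5 mM / 1330 μM = 11.7, so n ≥ 1.77.
First such tube: n = 2.

tube 2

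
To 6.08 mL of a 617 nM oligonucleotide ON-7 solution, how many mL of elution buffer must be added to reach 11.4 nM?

323 mL

V₂ = C₁V₁/C₂ = 617 × 6.08 / 11.4 = 329 mL.
Diluent to add = V₂ − V₁ = 329 − 6.08 = 323 mL.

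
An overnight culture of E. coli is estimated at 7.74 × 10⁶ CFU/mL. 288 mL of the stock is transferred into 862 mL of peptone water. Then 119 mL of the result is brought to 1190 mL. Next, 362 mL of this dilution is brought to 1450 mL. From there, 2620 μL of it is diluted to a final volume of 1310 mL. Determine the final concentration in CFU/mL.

Overall dilution factor = 3.993 × 10 × 4.006 × 500 = 8.00 × 10⁴.
7.74 × 10⁶ CFU/mL / 8.00 × 10⁴ = 96.8 CFU/mL.

96.8 CFU/mL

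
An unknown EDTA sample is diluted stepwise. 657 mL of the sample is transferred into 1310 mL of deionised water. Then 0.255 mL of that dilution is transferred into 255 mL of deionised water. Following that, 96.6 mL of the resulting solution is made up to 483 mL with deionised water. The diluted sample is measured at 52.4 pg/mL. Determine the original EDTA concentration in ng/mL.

785 ng/mL

Overall dilution factor = 2.994 × 1001 × 5 = 1.50 × 10⁴.
Original = 52.4 pg/mL × 1.50 × 10⁴ = 7.85 × 10⁵ pg/mL = 785 ng/mL.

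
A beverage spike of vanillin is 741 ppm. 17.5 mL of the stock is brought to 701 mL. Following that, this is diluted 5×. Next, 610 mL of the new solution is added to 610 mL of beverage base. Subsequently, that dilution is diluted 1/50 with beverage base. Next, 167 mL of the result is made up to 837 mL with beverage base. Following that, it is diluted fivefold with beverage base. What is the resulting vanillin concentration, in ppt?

1480 ppt

Overall dilution factor = 40.06 × 5 × 2 × 50 × 5.012 × 5 = 5.02 × 10⁵.
741 ppm / 5.02 × 10⁵ = 1.48 × 10⁻³ ppm = 1480 ppt.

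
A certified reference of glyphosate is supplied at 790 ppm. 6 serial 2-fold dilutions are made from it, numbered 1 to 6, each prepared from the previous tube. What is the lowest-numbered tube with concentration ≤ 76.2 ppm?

Tube n has concentration 790 ppm / 2ⁿ.
Need 2ⁿ ≥ 790 ppm / 76.2 ppm = 10.4, so n ≥ 3.37.
First such tube: n = 4.

tube 4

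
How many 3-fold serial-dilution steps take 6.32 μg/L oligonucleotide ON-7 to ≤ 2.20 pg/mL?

8

Need 3ⁿ ≥ 2873, so n ≥ log(2873)/log(3) = 7.25.
Minimum whole steps: n = 8.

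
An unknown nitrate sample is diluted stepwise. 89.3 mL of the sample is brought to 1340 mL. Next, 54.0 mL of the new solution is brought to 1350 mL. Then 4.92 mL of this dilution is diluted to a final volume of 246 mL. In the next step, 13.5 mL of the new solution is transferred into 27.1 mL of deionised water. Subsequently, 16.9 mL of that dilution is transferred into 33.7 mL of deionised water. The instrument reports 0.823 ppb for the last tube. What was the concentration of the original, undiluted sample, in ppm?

139 ppm

Overall dilution factor = 15.01 × 25 × 50 × 3.007 × 2.994 = 1.69 × 10⁵.
Original = 0.823 ppb × 1.69 × 10⁵ = 1.39 × 10⁵ ppb = 139 ppm.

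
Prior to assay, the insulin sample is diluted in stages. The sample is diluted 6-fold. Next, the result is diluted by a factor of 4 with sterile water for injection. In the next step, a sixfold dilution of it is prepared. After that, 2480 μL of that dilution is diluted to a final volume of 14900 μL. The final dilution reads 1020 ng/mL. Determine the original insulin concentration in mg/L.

882 mg/L

Overall dilution factor = 6 × 4 × 6 × 6.008 = 865.
Original = 1020 ng/mL × 865 = 8.82 × 10⁵ ng/mL = 882 mg/L.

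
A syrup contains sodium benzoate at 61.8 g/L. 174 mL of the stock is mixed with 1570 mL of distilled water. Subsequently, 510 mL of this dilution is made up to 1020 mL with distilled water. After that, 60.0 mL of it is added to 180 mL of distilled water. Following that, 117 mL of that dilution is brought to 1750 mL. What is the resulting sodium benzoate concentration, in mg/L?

51.5 mg/L

Overall dilution factor = 10.02 × 2 × 4 × 14.96 = 1199.
61.8 g/L / 1199 = 0.0515 g/L = 51.5 mg/L.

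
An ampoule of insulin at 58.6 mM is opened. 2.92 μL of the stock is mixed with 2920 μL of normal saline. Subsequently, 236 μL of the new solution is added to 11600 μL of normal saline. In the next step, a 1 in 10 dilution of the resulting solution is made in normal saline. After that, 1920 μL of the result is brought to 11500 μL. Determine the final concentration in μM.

0.0195 μM

Overall dilution factor = 1001 × 50.15 × 10 × 5.990 = 3.01 × 10⁶.
58.6 mM / 3.01 × 10⁶ = 1.95 × 10⁻⁵ mM = 0.0195 μM.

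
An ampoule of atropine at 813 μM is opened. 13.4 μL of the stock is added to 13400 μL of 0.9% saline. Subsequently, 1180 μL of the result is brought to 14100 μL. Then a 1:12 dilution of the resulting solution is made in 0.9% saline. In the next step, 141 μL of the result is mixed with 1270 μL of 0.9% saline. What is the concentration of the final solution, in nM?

Overall dilution factor = 1001 × 11.95 × 12 × 10.01 = 1.44 × 10⁶.
813 μM / 1.44 × 10⁶ = 5.66 × 10⁻⁴ μM = 0.566 nM.

0.566 nM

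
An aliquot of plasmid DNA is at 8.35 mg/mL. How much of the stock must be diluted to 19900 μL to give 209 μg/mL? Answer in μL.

209 μg/mL = 0.209 mg/mL.
V₁ = C₂V₂/C₁ = 0.209 × 19900 / 8.35 = 498 μL.

498 μL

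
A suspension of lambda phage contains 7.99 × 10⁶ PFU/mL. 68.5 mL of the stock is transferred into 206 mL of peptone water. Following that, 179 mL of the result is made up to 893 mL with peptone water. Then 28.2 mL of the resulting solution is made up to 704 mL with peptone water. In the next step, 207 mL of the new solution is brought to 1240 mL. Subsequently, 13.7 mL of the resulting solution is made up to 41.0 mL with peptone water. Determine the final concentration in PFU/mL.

893 PFU/mL

Overall dilution factor = 4.007 × 4.989 × 24.96 × 5.990 × 2.993 = 8947.
7.99 × 10⁶ PFU/mL / 8947 = 893 PFU/mL.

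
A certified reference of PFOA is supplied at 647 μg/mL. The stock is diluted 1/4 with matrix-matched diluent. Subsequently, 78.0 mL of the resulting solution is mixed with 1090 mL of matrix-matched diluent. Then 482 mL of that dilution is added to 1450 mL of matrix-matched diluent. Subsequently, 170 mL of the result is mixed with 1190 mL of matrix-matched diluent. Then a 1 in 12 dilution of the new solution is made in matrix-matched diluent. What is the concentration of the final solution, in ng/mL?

28.1 ng/mL

Overall dilution factor = 4 × 14.97 × 4.008 × 8 × 12 = 2.30 × 10⁴.
647 μg/mL / 2.30 × 10⁴ = 0.0281 μg/mL = 28.1 ng/mL.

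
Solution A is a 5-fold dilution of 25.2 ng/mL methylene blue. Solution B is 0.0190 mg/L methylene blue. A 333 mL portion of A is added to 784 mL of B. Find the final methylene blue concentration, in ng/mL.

14.8 ng/mL

C_A = 25.2 ng/mL / 5 = 5.04 ng/mL.
C_B = 0.0190 mg/L = 19.0 ng/mL.
C_mix = (C_A·V_A + C_B·V_B)/(V_A + V_B) = (5.04×333 + 19.0×784) / 1117 = 14.8 ng/mL.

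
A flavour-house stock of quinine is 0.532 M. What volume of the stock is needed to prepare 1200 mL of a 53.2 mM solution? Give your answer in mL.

120 mL

53.2 mM = 0.0532 M.
V₁ = C₂V₂/C₁ = 0.0532 × 1200 / 0.532 = 120 mL.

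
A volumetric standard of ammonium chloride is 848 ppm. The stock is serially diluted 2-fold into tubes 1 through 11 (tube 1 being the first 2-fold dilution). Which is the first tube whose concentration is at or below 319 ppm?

tube 2

Tube n has concentration 848 ppm / 2ⁿ.
Need 2ⁿ ≥ 848 ppm / 319 ppm = 2.66, so n ≥ 1.41.
First such tube: n = 2.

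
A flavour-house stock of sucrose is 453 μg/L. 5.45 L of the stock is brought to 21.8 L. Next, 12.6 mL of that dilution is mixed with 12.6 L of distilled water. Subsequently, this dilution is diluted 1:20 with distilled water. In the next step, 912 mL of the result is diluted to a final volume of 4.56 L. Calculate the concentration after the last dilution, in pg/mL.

1.13 pg/mL

Overall dilution factor = 4 × 1001 × 20 × 5 = 4.00 × 10⁵.
453 μg/L / 4.00 × 10⁵ = 1.13 × 10⁻³ μg/L = 1.13 pg/mL.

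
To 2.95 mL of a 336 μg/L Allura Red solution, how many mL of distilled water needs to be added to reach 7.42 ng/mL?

7.42 ng/mL = 7.42 μg/L.
V₂ = C₁V₁/C₂ = 336 × 2.95 / 7.42 = 134 mL.
Diluent to add = V₂ − V₁ = 134 − 2.95 = 131 mL.

131 mL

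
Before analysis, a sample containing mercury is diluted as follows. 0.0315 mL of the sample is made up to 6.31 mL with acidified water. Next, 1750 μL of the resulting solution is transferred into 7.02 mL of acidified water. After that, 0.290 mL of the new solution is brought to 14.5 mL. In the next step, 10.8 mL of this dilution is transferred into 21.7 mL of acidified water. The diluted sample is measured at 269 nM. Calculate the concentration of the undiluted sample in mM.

40.6 mM

Overall dilution factor = 200.3 × 5.011 × 50 × 3.009 = 1.51 × 10⁵.
Original = 269 nM × 1.51 × 10⁵ = 4.06 × 10⁷ nM = 40.6 mM.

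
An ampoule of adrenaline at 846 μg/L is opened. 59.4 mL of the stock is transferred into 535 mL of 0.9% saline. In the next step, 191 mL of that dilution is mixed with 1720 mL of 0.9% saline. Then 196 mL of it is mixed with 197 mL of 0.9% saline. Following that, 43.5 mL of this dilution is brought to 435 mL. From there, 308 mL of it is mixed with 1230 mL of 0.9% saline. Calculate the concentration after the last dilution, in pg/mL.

84.4 pg/mL

Overall dilution factor = 10.01 × 10.01 × 2.005 × 10 × 4.994 = 1.00 × 10⁴.
846 μg/L / 1.00 × 10⁴ = 0.0844 μg/L = 84.4 pg/mL.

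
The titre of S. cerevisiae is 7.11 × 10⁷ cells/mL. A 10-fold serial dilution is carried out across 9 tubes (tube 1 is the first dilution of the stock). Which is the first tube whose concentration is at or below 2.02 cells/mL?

tube 8

Tube n has concentration 7.11 × 10⁷ cells/mL / 10ⁿ.
Need 10ⁿ ≥ 7.11 × 10⁷ cells/mL / 2.02 cells/mL = 3.52 × 10⁷, so n ≥ 7.55.
First such tube: n = 8.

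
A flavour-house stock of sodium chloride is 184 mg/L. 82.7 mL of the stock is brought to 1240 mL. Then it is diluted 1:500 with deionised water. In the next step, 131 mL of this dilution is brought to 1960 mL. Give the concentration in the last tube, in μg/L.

Overall dilution factor = 14.99 × 500 × 14.96 = 1.12 × 10⁵.
184 mg/L / 1.12 × 10⁵ = 1.64 × 10⁻³ mg/L = 1.64 μg/L.

1.64 μg/L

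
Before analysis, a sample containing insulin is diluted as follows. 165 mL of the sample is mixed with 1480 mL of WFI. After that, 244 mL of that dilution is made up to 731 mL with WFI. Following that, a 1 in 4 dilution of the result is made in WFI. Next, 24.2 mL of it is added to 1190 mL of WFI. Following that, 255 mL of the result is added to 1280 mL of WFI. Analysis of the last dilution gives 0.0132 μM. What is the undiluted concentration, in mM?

Overall dilution factor = 9.970 × 2.996 × 4 × 50.17 × 6.020 = 3.61 × 10⁴.
Original = 0.0132 μM × 3.61 × 10⁴ = 476 μM = 0.476 mM.

0.476 mM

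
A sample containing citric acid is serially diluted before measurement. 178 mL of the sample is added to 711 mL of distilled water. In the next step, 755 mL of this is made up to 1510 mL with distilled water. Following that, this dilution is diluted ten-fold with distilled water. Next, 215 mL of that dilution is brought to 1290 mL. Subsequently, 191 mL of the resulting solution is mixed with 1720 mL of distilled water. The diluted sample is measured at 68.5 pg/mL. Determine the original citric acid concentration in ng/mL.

Overall dilution factor = 4.994 × 2 × 10 × 6 × 10.01 = 5996.
Original = 68.5 pg/mL × 5996 = 4.11 × 10⁵ pg/mL = 411 ng/mL.

411 ng/mL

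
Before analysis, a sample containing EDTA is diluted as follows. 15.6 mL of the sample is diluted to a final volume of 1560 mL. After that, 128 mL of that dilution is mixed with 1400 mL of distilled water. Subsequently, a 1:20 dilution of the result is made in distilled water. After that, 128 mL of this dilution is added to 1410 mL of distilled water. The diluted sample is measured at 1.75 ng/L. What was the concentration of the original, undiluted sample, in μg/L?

502 μg/L

Overall dilution factor = 100 × 11.94 × 20 × 12.02 = 2.87 × 10⁵.
Original = 1.75 ng/L × 2.87 × 10⁵ = 5.02 × 10⁵ ng/L = 502 μg/L.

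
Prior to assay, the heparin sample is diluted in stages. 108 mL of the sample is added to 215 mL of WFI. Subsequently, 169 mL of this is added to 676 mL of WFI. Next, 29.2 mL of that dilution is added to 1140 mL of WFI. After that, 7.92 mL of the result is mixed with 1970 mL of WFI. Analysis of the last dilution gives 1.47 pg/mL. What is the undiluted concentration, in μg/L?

220 μg/L

Overall dilution factor = 2.991 × 5 × 40.04 × 249.7 = 1.50 × 10⁵.
Original = 1.47 pg/mL × 1.50 × 10⁵ = 2.20 × 10⁵ pg/mL = 220 μg/L.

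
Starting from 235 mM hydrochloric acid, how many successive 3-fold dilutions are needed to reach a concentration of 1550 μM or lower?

Need 3ⁿ ≥ 152, so n ≥ log(152)/log(3) = 4.57.
Minimum whole steps: n = 5.

5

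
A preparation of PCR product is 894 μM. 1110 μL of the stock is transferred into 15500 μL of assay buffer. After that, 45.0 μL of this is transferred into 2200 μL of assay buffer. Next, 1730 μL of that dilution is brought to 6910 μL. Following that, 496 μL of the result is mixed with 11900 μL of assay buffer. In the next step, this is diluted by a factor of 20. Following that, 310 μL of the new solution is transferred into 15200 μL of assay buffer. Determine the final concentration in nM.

0.0120 nM

Overall dilution factor = 14.96 × 49.89 × 3.994 × 24.99 × 20 × 50.03 = 7.46 × 10⁷.
894 μM / 7.46 × 10⁷ = 1.20 × 10⁻⁵ μM = 0.0120 nM.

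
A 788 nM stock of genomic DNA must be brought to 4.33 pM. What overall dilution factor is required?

Factor = C₀/C_target = 788 nM / 4.33 pM = 1.82 × 10⁵.

1.82 × 10⁵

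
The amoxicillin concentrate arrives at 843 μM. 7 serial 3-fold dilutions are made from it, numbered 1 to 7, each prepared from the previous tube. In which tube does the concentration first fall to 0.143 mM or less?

Tube n has concentration 843 μM / 3ⁿ.
Need 3ⁿ ≥ 843 μM / 0.143 mM = 5.90, so n ≥ 1.61.
First such tube: n = 2.

tube 2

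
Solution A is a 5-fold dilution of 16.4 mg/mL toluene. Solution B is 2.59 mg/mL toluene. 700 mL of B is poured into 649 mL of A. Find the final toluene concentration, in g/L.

2.92 g/L

C_A = 16.4 mg/mL / 5 = 3.28 mg/mL.
C_mix = (C_A·V_A + C_B·V_B)/(V_A + V_B) = (3.28×649 + 2.59×700) / 1349 = 2.92 mg/mL = 2.92 g/L.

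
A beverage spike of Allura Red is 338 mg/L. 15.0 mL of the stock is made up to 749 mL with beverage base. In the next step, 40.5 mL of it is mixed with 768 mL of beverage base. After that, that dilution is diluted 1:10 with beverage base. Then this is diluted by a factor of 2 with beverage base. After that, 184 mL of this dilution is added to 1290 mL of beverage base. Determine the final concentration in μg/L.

Overall dilution factor = 49.93 × 19.96 × 10 × 2 × 8.011 = 1.60 × 10⁵.
338 mg/L / 1.60 × 10⁵ = 2.12 × 10⁻³ mg/L = 2.12 μg/L.

2.12 μg/L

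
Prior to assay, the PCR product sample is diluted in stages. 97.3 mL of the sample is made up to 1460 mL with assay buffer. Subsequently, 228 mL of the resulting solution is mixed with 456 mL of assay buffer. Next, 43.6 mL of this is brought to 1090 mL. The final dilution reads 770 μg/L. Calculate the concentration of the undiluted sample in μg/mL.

867 μg/mL

Overall dilution factor = 15.01 × 3 × 25 = 1125.
Original = 770 μg/L × 1125 = 8.67 × 10⁵ μg/L = 867 μg/mL.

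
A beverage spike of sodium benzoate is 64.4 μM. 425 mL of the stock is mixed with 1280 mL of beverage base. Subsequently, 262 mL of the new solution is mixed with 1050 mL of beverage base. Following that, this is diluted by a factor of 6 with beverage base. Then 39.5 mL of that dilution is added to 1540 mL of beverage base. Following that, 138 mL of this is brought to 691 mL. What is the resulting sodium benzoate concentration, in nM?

2.67 nM

Overall dilution factor = 4.012 × 5.008 × 6 × 39.99 × 5.007 = 2.41 × 10⁴.
64.4 μM / 2.41 × 10⁴ = 2.67 × 10⁻³ μM = 2.67 nM.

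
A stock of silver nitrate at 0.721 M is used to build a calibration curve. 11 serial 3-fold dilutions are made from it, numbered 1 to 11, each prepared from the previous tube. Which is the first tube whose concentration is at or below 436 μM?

tube 7

Tube n has concentration 0.721 M / 3ⁿ.
Need 3ⁿ ≥ 0.721 M / 436 μM = 1654, so n ≥ 6.75.
First such tube: n = 7.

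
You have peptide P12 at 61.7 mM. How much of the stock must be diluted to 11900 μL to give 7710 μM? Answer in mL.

1.49 mL

7710 μM = 7.71 mM.
V₁ = C₂V₂/C₁ = 7.71 × 11900 / 61.7 = 1487 μL = 1.49 mL.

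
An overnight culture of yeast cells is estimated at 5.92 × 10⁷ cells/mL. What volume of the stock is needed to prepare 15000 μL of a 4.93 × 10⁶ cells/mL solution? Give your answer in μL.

V₁ = C₂V₂/C₁ = 4.93 × 10⁶ × 15000 / 5.92 × 10⁷ = 1249 μL.

1250 μL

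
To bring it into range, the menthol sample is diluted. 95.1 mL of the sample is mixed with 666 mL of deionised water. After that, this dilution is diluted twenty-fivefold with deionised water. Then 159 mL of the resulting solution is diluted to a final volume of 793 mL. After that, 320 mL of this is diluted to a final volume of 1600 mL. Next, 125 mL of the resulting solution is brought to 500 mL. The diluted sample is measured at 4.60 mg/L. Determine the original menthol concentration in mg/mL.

Overall dilution factor = 8.003 × 25 × 4.987 × 5 × 4 = 2.00 × 10⁴.
Original = 4.60 mg/L × 2.00 × 10⁴ = 9.18 × 10⁴ mg/L = 91.8 mg/mL.

91.8 mg/mL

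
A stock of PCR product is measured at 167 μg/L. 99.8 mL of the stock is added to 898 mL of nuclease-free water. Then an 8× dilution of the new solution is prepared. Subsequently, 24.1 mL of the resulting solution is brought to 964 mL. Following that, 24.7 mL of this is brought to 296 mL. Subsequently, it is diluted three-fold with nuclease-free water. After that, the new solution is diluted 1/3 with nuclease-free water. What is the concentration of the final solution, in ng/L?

0.484 ng/L

Overall dilution factor = 9.998 × 8 × 40 × 11.98 × 3 × 3 = 3.45 × 10⁵.
167 μg/L / 3.45 × 10⁵ = 4.84 × 10⁻⁴ μg/L = 0.484 ng/L.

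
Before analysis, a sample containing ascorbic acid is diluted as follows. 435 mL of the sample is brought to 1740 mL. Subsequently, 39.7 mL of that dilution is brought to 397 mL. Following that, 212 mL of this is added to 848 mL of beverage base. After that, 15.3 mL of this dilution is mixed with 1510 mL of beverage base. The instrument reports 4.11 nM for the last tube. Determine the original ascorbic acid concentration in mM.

Overall dilution factor = 4 × 10 × 5 × 99.69 = 1.99 × 10⁴.
Original = 4.11 nM × 1.99 × 10⁴ = 8.19 × 10⁴ nM = 0.0819 mM.

0.0819 mM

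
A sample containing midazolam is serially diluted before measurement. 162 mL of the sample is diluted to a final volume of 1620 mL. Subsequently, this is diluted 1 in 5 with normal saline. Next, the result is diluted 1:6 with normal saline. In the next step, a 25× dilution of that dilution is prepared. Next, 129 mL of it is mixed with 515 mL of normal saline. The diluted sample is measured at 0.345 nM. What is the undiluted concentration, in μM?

12.9 μM

Overall dilution factor = 10 × 5 × 6 × 25 × 4.992 = 3.74 × 10⁴.
Original = 0.345 nM × 3.74 × 10⁴ = 1.29 × 10⁴ nM = 12.9 μM.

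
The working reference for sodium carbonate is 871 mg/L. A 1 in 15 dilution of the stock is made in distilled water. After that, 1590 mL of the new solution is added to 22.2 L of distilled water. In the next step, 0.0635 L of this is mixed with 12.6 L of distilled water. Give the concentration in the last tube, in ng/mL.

19.5 ng/mL

Overall dilution factor = 15 × 14.96 × 199.4 = 4.48 × 10⁴.
871 mg/L / 4.48 × 10⁴ = 0.0195 mg/L = 19.5 ng/mL.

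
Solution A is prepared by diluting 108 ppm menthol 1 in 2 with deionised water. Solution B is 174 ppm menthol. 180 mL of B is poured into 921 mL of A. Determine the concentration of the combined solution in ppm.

C_A = 108 ppm / 2 = 54.0 ppm.
C_mix = (C_A·V_A + C_B·V_B)/(V_A + V_B) = (54.0×921 + 174×180) / 1101 = 73.6 ppm.

73.6 ppm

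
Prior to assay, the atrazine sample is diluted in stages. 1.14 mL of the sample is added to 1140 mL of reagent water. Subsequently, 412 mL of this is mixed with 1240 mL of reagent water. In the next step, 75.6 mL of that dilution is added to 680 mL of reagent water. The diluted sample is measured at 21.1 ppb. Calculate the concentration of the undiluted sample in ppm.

Overall dilution factor = 1001 × 4.010 × 9.995 = 4.01 × 10⁴.
Original = 21.1 ppb × 4.01 × 10⁴ = 8.46 × 10⁵ ppb = 846 ppm.

846 ppm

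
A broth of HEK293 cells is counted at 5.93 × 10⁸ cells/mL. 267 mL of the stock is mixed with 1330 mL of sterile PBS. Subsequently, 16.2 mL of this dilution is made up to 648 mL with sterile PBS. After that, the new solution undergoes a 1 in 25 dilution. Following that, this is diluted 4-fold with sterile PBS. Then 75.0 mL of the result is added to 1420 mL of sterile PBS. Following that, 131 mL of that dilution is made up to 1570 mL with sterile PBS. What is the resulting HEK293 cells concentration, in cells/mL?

104 cells/mL

Overall dilution factor = 5.981 × 40 × 25 × 4 × 19.93 × 11.98 = 5.72 × 10⁶.
5.93 × 10⁸ cells/mL / 5.72 × 10⁶ = 104 cells/mL.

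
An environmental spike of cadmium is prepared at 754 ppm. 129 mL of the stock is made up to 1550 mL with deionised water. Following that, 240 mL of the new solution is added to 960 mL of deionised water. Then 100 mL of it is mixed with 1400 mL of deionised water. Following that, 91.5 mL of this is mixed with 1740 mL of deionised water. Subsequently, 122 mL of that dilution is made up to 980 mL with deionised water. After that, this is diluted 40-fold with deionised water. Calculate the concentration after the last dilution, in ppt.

130 ppt

Overall dilution factor = 12.02 × 5 × 15 × 20.02 × 8.033 × 40 = 5.80 × 10⁶.
754 ppm / 5.80 × 10⁶ = 1.30 × 10⁻⁴ ppm = 130 ppt.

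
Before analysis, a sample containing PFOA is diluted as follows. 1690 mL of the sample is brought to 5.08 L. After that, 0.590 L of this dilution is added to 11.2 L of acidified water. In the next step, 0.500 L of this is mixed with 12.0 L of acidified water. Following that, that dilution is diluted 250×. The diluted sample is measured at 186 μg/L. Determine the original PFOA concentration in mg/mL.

69.8 mg/mL

Overall dilution factor = 3.006 × 19.98 × 25 × 250 = 3.75 × 10⁵.
Original = 186 μg/L × 3.75 × 10⁵ = 6.98 × 10⁷ μg/L = 69.8 mg/mL.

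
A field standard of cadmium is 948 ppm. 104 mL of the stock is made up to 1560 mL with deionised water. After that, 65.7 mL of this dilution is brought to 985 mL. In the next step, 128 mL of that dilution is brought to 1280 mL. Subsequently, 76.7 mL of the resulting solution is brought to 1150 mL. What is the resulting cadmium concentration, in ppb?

28.1 ppb

Overall dilution factor = 15 × 14.99 × 10 × 14.99 = 3.37 × 10⁴.
948 ppm / 3.37 × 10⁴ = 0.0281 ppm = 28.1 ppb.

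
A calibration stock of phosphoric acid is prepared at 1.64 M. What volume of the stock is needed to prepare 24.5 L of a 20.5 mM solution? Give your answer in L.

0.306 L

20.5 mM = 0.0205 M.
V₁ = C₂V₂/C₁ = 0.0205 × 24.5 / 1.64 = 0.306 L.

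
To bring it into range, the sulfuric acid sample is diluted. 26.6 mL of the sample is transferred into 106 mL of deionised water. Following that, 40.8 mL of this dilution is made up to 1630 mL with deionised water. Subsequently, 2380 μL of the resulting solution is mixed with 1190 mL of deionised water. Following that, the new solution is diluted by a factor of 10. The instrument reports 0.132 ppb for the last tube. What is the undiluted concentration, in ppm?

Overall dilution factor = 4.985 × 39.95 × 501 × 10 = 9.98 × 10⁵.
Original = 0.132 ppb × 9.98 × 10⁵ = 1.32 × 10⁵ ppb = 132 ppm.

132 ppm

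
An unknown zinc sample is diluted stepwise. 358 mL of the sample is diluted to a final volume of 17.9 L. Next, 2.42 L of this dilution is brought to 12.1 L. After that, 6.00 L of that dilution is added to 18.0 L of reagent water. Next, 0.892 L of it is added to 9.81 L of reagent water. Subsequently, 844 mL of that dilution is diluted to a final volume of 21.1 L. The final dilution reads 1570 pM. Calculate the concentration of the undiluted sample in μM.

Overall dilution factor = 50 × 5 × 4 × 12.00 × 25 = 3.00 × 10⁵.
Original = 1570 pM × 3.00 × 10⁵ = 4.71 × 10⁸ pM = 471 μM.

471 μM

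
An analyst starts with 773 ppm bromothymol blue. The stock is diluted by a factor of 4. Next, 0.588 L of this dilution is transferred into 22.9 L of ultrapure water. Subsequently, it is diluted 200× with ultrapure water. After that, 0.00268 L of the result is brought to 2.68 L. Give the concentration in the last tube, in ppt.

Overall dilution factor = 4 × 39.95 × 200 × 1000 = 3.20 × 10⁷.
773 ppm / 3.20 × 10⁷ = 2.42 × 10⁻⁵ ppm = 24.2 ppt.

24.2 ppt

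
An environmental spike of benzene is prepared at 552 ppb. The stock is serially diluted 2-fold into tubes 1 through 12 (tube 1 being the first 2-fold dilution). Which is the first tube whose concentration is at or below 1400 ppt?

tube 9

Tube n has concentration 552 ppb / 2ⁿ.
Need 2ⁿ ≥ 552 ppb / 1400 ppt = 394, so n ≥ 8.62.
First such tube: n = 9.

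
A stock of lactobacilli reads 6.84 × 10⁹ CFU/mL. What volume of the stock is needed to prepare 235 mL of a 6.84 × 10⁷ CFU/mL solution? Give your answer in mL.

V₁ = C₂V₂/C₁ = 6.84 × 10⁷ × 235 / 6.84 × 10⁹ = 2.35 mL.

2.35 mL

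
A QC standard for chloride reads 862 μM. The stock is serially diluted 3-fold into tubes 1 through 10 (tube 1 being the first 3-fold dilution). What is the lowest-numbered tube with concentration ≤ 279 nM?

Tube n has concentration 862 μM / 3ⁿ.
Need 3ⁿ ≥ 862 μM / 279 nM = 3090, so n ≥ 7.31.
First such tube: n = 8.

tube 8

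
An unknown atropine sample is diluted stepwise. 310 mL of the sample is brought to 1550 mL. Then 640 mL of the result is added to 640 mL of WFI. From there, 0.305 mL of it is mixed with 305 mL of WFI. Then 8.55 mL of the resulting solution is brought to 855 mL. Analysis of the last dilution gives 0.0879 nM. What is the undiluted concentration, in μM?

Overall dilution factor = 5 × 2 × 1001 × 100 = 1.00 × 10⁶.
Original = 0.0879 nM × 1.00 × 10⁶ = 8.80 × 10⁴ nM = 88.0 μM.

88.0 μM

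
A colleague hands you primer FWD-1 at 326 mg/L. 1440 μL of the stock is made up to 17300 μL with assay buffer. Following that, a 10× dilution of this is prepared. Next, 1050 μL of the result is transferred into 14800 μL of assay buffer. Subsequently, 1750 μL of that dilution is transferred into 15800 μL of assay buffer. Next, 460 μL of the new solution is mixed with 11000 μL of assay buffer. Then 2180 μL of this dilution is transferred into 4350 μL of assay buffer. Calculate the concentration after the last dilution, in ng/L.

240 ng/L

Overall dilution factor = 12.01 × 10 × 15.10 × 10.03 × 24.91 × 2.995 = 1.36 × 10⁶.
326 mg/L / 1.36 × 10⁶ = 2.40 × 10⁻⁴ mg/L = 240 ng/L.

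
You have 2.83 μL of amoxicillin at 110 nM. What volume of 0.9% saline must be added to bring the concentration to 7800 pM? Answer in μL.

37.1 μL

7800 pM = 7.80 nM.
V₂ = C₁V₁/C₂ = 110 × 2.83 / 7.80 = 39.9 μL.
Diluent to add = V₂ − V₁ = 39.9 − 2.83 = 37.1 μL.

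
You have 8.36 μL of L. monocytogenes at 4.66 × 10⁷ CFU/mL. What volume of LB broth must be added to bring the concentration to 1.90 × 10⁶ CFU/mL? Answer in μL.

V₂ = C₁V₁/C₂ = 4.66 × 10⁷ × 8.36 / 1.90 × 10⁶ = 205 μL.
Diluent to add = V₂ − V₁ = 205 − 8.36 = 197 μL.

197 μL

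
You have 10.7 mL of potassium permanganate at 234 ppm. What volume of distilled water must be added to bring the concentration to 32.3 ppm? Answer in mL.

66.8 mL

V₂ = C₁V₁/C₂ = 234 × 10.7 / 32.3 = 77.5 mL.
Diluent to add = V₂ − V₁ = 77.5 − 10.7 = 66.8 mL.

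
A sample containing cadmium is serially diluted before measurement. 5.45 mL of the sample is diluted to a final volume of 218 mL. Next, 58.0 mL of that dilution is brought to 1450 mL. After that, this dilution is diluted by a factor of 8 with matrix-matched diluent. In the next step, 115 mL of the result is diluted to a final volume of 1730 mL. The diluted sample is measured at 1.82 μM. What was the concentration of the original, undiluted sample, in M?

Overall dilution factor = 40 × 25 × 8 × 15.04 = 1.20 × 10⁵.
Original = 1.82 μM × 1.20 × 10⁵ = 2.19 × 10⁵ μM = 0.219 M.

0.219 M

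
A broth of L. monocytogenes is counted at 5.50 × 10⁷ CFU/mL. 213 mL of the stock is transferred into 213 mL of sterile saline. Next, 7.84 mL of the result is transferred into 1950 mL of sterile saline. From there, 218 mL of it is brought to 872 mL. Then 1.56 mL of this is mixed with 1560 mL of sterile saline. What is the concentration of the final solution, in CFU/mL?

Overall dilution factor = 2 × 249.7 × 4 × 1001 = 2.00 × 10⁶.
5.50 × 10⁷ CFU/mL / 2.00 × 10⁶ = 27.5 CFU/mL.

27.5 CFU/mL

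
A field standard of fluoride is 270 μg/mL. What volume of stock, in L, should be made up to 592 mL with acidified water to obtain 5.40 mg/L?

5.40 mg/L = 5.40 μg/mL.
V₁ = C₂V₂/C₁ = 5.40 × 592 / 270 = 11.8 mL = 0.0118 L.

0.0118 L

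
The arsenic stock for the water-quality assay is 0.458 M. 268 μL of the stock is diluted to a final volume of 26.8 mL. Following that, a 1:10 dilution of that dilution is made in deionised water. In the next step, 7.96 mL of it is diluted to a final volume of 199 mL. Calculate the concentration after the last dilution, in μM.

18.3 μM

Overall dilution factor = 100 × 10 × 25 = 2.50 × 10⁴.
0.458 M / 2.50 × 10⁴ = 1.83 × 10⁻⁵ M = 18.3 μM.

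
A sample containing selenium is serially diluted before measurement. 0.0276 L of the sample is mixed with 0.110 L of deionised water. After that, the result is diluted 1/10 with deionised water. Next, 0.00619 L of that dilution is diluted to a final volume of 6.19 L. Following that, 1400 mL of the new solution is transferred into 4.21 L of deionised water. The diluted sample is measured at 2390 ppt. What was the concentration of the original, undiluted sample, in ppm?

Overall dilution factor = 4.986 × 10 × 1000 × 4.007 = 2.00 × 10⁵.
Original = 2390 ppt × 2.00 × 10⁵ = 4.77 × 10⁸ ppt = 477 ppm.

477 ppm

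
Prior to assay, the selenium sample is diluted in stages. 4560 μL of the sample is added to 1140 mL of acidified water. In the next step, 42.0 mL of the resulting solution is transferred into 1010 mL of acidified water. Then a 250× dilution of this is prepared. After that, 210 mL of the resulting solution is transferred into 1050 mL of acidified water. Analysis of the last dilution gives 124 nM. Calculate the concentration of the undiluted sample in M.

Overall dilution factor = 251 × 25.05 × 250 × 6 = 9.43 × 10⁶.
Original = 124 nM × 9.43 × 10⁶ = 1.17 × 10⁹ nM = 1.17 M.

1.17 M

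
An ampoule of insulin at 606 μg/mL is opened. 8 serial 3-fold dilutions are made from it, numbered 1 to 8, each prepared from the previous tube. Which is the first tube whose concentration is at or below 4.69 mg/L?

tube 5

Tube n has concentration 606 μg/mL / 3ⁿ.
Need 3ⁿ ≥ 606 μg/mL / 4.69 mg/L = 129, so n ≥ 4.43.
First such tube: n = 5.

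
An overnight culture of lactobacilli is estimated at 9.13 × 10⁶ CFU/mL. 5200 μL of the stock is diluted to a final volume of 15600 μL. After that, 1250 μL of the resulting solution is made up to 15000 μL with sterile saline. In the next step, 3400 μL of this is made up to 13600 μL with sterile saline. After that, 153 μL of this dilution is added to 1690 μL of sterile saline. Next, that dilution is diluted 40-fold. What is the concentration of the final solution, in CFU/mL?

132 CFU/mL

Overall dilution factor = 3 × 12 × 4 × 12.05 × 40 = 6.94 × 10⁴.
9.13 × 10⁶ CFU/mL / 6.94 × 10⁴ = 132 CFU/mL.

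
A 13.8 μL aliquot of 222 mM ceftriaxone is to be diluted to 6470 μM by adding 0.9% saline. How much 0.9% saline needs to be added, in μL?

6470 μM = 6.47 mM.
V₂ = C₁V₁/C₂ = 222 × 13.8 / 6.47 = 474 μL.
Diluent to add = V₂ − V₁ = 474 − 13.8 = 460 μL.

460 μL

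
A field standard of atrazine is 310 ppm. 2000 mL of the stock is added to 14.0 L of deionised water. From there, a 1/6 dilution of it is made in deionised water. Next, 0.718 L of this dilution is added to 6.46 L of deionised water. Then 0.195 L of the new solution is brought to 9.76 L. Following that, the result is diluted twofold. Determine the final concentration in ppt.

Overall dilution factor = 8 × 6 × 9.997 × 50.05 × 2 = 4.80 × 10⁴.
310 ppm / 4.80 × 10⁴ = 6.45 × 10⁻³ ppm = 6450 ppt.

6450 ppt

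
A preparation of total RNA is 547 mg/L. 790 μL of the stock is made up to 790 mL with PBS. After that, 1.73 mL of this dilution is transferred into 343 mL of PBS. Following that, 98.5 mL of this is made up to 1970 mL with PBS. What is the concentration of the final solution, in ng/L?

137 ng/L

Overall dilution factor = 1000 × 199.3 × 20 = 3.99 × 10⁶.
547 mg/L / 3.99 × 10⁶ = 1.37 × 10⁻⁴ mg/L = 137 ng/L.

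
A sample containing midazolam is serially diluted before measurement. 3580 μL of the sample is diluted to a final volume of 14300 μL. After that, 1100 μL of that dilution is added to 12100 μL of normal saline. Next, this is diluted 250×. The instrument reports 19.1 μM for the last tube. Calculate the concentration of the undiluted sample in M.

Overall dilution factor = 3.994 × 12 × 250 = 1.20 × 10⁴.
Original = 19.1 μM × 1.20 × 10⁴ = 2.29 × 10⁵ μM = 0.229 M.

0.229 M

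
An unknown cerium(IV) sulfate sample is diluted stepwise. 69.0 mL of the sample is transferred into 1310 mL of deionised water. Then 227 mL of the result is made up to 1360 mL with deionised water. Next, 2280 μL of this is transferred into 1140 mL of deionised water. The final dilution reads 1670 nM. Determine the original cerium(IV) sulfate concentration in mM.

100 mM

Overall dilution factor = 19.99 × 5.991 × 501 = 6.00 × 10⁴.
Original = 1670 nM × 6.00 × 10⁴ = 1.00 × 10⁸ nM = 100 mM.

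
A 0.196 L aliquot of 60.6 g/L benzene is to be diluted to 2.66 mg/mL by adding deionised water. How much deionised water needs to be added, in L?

2.66 mg/mL = 2.66 g/L.
V₂ = C₁V₁/C₂ = 60.6 × 0.196 / 2.66 = 4.47 L.
Diluent to add = V₂ − V₁ = 4.47 − 0.196 = 4.27 L.

4.27 L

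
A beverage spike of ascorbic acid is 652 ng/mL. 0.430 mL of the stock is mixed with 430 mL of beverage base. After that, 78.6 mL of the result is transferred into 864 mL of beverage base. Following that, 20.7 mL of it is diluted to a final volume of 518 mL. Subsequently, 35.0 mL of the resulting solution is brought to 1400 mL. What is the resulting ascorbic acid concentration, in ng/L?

Overall dilution factor = 1001 × 11.99 × 25.02 × 40 = 1.20 × 10⁷.
652 ng/mL / 1.20 × 10⁷ = 5.43 × 10⁻⁵ ng/mL = 0.0543 ng/L.

0.0543 ng/L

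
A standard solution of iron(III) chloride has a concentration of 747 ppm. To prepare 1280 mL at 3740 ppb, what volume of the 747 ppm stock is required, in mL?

3740 ppb = 3.74 ppm.
V₁ = C₂V₂/C₁ = 3.74 × 1280 / 747 = 6.41 mL.

6.41 mL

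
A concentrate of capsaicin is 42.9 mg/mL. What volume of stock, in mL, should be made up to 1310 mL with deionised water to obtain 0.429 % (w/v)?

0.429 % (w/v) = 4.29 mg/mL.
V₁ = C₂V₂/C₁ = 4.29 × 1310 / 42.9 = 131 mL.

131 mL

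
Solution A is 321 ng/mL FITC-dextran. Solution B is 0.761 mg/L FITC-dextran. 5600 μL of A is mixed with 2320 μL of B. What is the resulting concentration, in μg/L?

C_B = 0.761 mg/L = 761 ng/mL.
C_mix = (C_A·V_A + C_B·V_B)/(V_A + V_B) = (321×5600 + 761×2320) / 7920 = 450 ng/mL = 450 μg/L.

450 μg/L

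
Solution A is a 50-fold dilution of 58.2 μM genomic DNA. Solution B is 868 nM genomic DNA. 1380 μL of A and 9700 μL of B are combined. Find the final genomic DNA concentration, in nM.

905 nM

C_A = 58.2 μM / 50 = 1.16 μM.
C_B = 868 nM = 0.868 μM.
C_mix = (C_A·V_A + C_B·V_B)/(V_A + V_B) = (1.16×1380 + 0.868×9700) / 11080 = 0.905 μM = 905 nM.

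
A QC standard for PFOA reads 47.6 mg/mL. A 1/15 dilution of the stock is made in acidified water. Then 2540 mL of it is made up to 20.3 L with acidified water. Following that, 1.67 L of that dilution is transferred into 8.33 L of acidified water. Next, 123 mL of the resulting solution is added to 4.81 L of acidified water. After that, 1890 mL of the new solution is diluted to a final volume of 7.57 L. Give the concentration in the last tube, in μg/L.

413 μg/L

Overall dilution factor = 15 × 7.992 × 5.988 × 40.11 × 4.005 = 1.15 × 10⁵.
47.6 mg/mL / 1.15 × 10⁵ = 4.13 × 10⁻⁴ mg/mL = 413 μg/L.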